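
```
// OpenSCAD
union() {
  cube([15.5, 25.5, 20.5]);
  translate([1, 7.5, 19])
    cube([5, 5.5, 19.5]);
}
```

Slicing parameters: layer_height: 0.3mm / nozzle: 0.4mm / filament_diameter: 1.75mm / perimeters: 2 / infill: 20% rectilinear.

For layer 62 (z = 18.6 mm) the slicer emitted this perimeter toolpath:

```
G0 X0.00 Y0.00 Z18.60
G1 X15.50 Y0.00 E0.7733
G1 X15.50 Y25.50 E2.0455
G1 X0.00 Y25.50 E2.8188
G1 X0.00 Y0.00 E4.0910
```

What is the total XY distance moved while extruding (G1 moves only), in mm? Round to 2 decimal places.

Sum the Euclidean lengths of each G1 segment: total = 82.00 mm.

82.00 mm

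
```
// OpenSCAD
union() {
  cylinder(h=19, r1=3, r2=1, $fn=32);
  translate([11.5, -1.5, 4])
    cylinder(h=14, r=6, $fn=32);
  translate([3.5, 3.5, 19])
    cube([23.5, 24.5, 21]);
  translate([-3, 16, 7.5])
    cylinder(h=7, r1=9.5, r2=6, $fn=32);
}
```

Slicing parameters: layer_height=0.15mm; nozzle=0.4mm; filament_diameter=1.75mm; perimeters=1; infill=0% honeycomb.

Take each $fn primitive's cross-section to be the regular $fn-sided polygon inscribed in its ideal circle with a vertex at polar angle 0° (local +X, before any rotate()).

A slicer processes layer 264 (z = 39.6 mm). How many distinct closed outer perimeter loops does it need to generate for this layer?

At z = 39.6 mm: the cone is not intersected at this z (z outside [0, 19]); the cylinder at (11.5, -1.5) is not intersected at this z (z outside [4, 18]); the cube at (3.5, 3.5) is present — its section is the full 23.5×24.5 rectangle; the cone at (-3, 16) does not reach this height (z outside [7.5, 14.5]); Merging all regions: only the 23.5×24.5 cube at (3.5, 3.5) is present, so the union is just that shape — 1 connected region. The result has 1 disconnected region.

1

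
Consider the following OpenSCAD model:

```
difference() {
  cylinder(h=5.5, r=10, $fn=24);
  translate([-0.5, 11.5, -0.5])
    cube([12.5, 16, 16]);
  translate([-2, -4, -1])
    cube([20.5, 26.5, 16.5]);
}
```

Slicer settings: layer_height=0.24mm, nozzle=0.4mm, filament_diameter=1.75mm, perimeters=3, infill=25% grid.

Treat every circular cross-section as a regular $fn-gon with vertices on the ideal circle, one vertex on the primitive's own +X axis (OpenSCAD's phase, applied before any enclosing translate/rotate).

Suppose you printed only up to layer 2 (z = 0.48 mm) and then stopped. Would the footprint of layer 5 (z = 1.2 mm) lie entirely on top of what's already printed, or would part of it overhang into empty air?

entirely on top

Compare the two slices. At z = 0.48: the r=10 cylinder gives a regular 24-gon of circumradius 10 (constant along its height) (area = (24/2)·10.000²·sin(360°/24) = 310.58 mm²); the 12.5×16 cube at (-0.5, 11.5) contributes its full rectangle (area 200.00 mm²); the cube at (-2, -4) (footprint 20.5×26.5) is included at this height (area 543.25 mm²); Subtracting the remaining from the first: starting from the r=10 cylinder (310.58 mm²), the 12.5×16 cube at (-0.5, 11.5) misses the remaining region (no effect); the 20.5×26.5 cube at (-2, -4) partially overlaps it — only the 144.05 mm² overlap (of its 543.25 mm²) is removed, clipping the outline — area = 166.54 mm². At z = 1.2: the cylinder: section is a regular 24-gon, circumradius r=10 (area = (24/2)·10.000²·sin(360°/24) = 310.58 mm²); the cube at (-0.5, 11.5) (footprint 12.5×16) is included at this height (area 200.00 mm²); the cube at (-2, -4) (footprint 20.5×26.5) is included at this height (area 543.25 mm²); After the difference (first − rest): starting from the r=10 cylinder (310.58 mm²), the 12.5×16 cube at (-0.5, 11.5) misses the remaining region (no effect); the 20.5×26.5 cube at (-2, -4) partially overlaps it — only the 144.05 mm² overlap (of its 543.25 mm²) is removed, clipping the outline — area = 166.54 mm². Checking containment: the cross-section at z = 1.2 is a subset of the cross-section at z = 0.48.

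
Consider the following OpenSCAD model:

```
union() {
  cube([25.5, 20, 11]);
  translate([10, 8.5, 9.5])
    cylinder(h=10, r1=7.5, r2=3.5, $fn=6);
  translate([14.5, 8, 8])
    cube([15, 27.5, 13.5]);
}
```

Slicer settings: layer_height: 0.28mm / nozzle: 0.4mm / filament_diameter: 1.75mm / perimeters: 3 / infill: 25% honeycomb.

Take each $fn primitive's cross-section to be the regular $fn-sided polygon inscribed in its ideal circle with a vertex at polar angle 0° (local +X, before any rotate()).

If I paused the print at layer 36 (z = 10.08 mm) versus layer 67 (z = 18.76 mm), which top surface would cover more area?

layer 36 (z = 10.08 mm)

Layer 36 (z = 10.08): the cube (footprint 25.5×20) is included at this height (area 510.00 mm²); the cone at (10, 8.5) (r1=7.5→r2=3.5) has section circumradius 7.268 here — a regular 6-gon (area = (6/2)·7.268²·sin(360°/6) = 137.24 mm²); the cube at (14.5, 8) (footprint 15×27.5) is included at this height (area 412.50 mm²); Merging all regions: the regions partially overlap — summed areas 1059.74 mm² minus the doubly-counted overlap 269.24 mm² gives 790.50 mm² — area = 790.50 mm². So its area = 790.50 mm². Layer 67 (z = 18.76): the cube is not intersected at this z (z outside [0, 11]); the cone at (10, 8.5) contributes a regular 6-gon of circumradius 3.796 (interpolated between r1=7.5 and r2=3.5 at t=0.926) (area = (6/2)·3.796²·sin(360°/6) = 37.44 mm²); the cube at (14.5, 8) is present — its section is the full 15×27.5 rectangle (area 412.50 mm²); Taking the union: the 2 present regions are separate (no shared area or edge), so areas and boundary lengths simply add and each stays a separate island — area = 449.94 mm². So its area = 449.94 mm². Layer 36 is larger (790.50 vs 449.94 mm²).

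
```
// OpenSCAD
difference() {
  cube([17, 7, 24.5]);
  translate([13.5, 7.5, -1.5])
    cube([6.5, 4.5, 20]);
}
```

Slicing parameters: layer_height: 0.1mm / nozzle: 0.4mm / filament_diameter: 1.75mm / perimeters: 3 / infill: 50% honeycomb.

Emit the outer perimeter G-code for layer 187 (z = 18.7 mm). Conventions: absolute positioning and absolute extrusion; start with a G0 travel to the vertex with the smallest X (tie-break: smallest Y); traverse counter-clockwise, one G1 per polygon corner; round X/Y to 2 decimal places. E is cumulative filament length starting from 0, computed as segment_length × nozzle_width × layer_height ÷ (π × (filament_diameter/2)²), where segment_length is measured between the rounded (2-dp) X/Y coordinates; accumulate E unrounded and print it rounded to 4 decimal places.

At z = 18.7 mm: the cube (footprint 17×7) is included at this height; the cube at (13.5, 7.5) is not intersected at this z (z outside [-1.5, 18.5]); After the difference (first − rest): none of the subtracted shapes is present at this height, so the 17×7 cube is unchanged — 1 connected region. The outline is a single polygon with 4 vertices. Extrusion per mm of travel: 0.4 × 0.1 / (π × 0.875²) = 0.016630. Accumulating E over each segment gives final E = 0.7982.

G0 X0.00 Y0.00 Z18.70
G1 X17.00 Y0.00 E0.2827
G1 X17.00 Y7.00 E0.3991
G1 X0.00 Y7.00 E0.6818
G1 X0.00 Y0.00 E0.7982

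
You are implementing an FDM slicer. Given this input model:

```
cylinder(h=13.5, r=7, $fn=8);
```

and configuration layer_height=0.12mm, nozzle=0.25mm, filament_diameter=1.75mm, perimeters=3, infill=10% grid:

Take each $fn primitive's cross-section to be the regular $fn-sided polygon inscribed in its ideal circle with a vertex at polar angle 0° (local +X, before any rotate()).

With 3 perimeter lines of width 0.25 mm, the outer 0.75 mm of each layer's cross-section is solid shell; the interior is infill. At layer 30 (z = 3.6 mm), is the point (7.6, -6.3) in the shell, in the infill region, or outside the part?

At z = 3.6 mm: the cylinder: section is a regular 8-gon, circumradius r=7. Overall, the cross-section is a single solid region. The nearest boundary edge runs (-0.00, -7.00)→(4.95, -4.95); distance from the point to it = 2.97 mm. The point is not inside any of the regions above, so it lies outside the cross-section (2.97 mm from the nearest boundary).

outside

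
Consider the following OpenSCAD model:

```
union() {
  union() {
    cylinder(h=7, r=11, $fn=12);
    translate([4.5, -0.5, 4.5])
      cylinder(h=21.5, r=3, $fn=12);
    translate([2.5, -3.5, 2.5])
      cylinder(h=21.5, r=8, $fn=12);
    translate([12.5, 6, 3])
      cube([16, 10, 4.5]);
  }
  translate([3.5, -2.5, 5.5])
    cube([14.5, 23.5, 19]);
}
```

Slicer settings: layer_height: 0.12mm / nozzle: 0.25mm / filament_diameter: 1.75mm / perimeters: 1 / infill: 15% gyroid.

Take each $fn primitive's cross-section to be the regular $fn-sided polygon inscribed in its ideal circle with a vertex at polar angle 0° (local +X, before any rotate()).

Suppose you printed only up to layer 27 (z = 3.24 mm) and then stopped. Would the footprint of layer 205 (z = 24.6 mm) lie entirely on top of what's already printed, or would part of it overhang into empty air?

entirely on top

Compare the two slices. At z = 3.24: the r=11 cylinder gives a regular 12-gon of circumradius 11 (constant along its height) (area = (12/2)·11.000²·sin(360°/12) = 363.00 mm²); the cylinder at (4.5, -0.5) is not intersected at this z (z outside [4.5, 26]); the r=8 cylinder at (2.5, -3.5) contributes a regular 12-gon of circumradius 8 (area = (12/2)·8.000²·sin(360°/12) = 192.00 mm²); the 16×10 cube at (12.5, 6) contributes its full rectangle (area 160.00 mm²); Merging all regions: the regions partially overlap — summed areas 715.00 mm² minus the doubly-counted overlap 178.52 mm² gives 536.48 mm² — area = 536.48 mm²; the cube at (3.5, -2.5) is not intersected at this z (z outside [5.5, 24.5]); Merging all regions: only that combined region is present, so the union is just that shape — area = 536.48 mm². At z = 24.6: the cylinder does not reach this height (z outside [0, 7]); the r=3 cylinder at (4.5, -0.5) contributes a regular 12-gon of circumradius 3 (area = (12/2)·3.000²·sin(360°/12) = 27.00 mm²); the cylinder at (2.5, -3.5) does not reach this height (z outside [2.5, 24]); the cube at (12.5, 6) is not intersected at this z (z outside [3, 7.5]); Taking the union: only the r=3 cylinder at (4.5, -0.5) is present, so the union is just that shape — area = 27.00 mm²; the cube at (3.5, -2.5) does not reach this height (z outside [5.5, 24.5]); Taking the union: only the result so far is present, so the union is just that shape — area = 27.00 mm². Checking containment: the cross-section at z = 24.6 is a subset of the cross-section at z = 3.24.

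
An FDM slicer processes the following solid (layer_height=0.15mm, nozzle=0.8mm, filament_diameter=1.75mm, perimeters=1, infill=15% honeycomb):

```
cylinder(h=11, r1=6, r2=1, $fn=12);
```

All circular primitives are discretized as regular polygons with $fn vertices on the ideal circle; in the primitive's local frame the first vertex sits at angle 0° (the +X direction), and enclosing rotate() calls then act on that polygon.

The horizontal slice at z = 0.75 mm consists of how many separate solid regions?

At z = 0.75 mm: the cone (r1=6→r2=1) has section circumradius 5.659 here — a regular 12-gon. The result has 1 disconnected region.

1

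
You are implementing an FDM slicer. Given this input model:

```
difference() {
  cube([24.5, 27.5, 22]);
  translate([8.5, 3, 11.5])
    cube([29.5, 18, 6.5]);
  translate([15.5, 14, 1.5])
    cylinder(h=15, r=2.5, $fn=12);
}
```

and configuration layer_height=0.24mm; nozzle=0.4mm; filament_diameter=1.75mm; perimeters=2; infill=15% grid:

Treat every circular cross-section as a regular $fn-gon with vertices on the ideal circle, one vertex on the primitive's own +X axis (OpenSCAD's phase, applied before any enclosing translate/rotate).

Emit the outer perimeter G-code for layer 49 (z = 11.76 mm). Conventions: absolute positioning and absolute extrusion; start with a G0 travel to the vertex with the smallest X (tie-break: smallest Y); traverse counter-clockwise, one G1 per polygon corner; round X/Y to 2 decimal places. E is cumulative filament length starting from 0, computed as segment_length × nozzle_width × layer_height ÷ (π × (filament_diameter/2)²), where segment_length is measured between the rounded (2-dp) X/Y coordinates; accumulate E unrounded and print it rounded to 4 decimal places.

At z = 11.76 mm: the cube (footprint 24.5×27.5) is included at this height; the 29.5×18 cube at (8.5, 3) contributes its full rectangle; the cylinder at (15.5, 14): section is a regular 12-gon, circumradius r=2.5; Subtracting the remaining from the first: starting from the 24.5×27.5 cube, the 29.5×18 cube at (8.5, 3) partially overlaps it — only the 288.00 mm² overlap (of its 531.00 mm²) is removed, clipping the outline; the r=2.5 cylinder at (15.5, 14) misses the remaining region (no effect) — 1 connected region. The outline is a single polygon with 8 vertices. Extrusion per mm of travel: 0.4 × 0.24 / (π × 0.875²) = 0.039912. Accumulating E over each segment gives final E = 5.4281.

G0 X0.00 Y0.00 Z11.76
G1 X24.50 Y0.00 E0.9778
G1 X24.50 Y3.00 E1.0976
G1 X8.50 Y3.00 E1.7362
G1 X8.50 Y21.00 E2.4546
G1 X24.50 Y21.00 E3.0932
G1 X24.50 Y27.50 E3.3526
G1 X0.00 Y27.50 E4.3305
G1 X0.00 Y0.00 E5.4281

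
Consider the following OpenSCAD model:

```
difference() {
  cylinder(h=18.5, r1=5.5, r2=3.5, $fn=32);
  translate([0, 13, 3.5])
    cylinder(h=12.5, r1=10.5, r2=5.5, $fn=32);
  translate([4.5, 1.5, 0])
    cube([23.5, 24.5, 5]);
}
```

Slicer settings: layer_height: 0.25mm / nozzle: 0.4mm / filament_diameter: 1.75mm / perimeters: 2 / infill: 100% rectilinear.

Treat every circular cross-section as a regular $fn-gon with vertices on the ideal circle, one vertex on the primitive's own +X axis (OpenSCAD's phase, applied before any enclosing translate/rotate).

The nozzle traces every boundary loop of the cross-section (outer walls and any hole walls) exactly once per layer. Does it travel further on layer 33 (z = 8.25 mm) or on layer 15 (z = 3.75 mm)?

Layer 33 (z = 8.25): the cone: at t=0.446 of its height the radius interpolates to r₁+(r₂−r₁)t = 4.608, giving a regular 32-gon of that circumradius (perimeter = 2·32·4.608·sin(180°/32) = 28.91 mm); the cone at (0, 13): at t=0.380 of its height the radius interpolates to r₁+(r₂−r₁)t = 8.600, giving a regular 32-gon of that circumradius (perimeter = 2·32·8.600·sin(180°/32) = 53.95 mm); the cube at (4.5, 1.5) does not reach this height (z outside [0, 5]); Subtracting the remaining from the first: starting from the cone, the cone at (0, 13) partially overlaps it — only the 0.22 mm² overlap (of its 230.86 mm²) is removed, clipping the outline — boundary = 28.90 mm. So its perimeter = 28.90 mm. Layer 15 (z = 3.75): the cone: at t=0.203 of its height the radius interpolates to r₁+(r₂−r₁)t = 5.095, giving a regular 32-gon of that circumradius (perimeter = 2·32·5.095·sin(180°/32) = 31.96 mm); the cone at (0, 13) (r1=10.5→r2=5.5) has section circumradius 10.400 here — a regular 32-gon (perimeter = 2·32·10.400·sin(180°/32) = 65.24 mm); the cube at (4.5, 1.5) (footprint 23.5×24.5) is included at this height (perimeter 96.00 mm); Taking the first minus the rest: starting from the cone, the cone at (0, 13) partially overlaps it — only the 12.78 mm² overlap (of its 337.62 mm²) is removed, clipping the outline; the 23.5×24.5 cube at (4.5, 1.5) partially overlaps it — only the 0.16 mm² overlap (of its 575.75 mm²) is removed, clipping the outline — boundary = 31.38 mm. So its perimeter = 31.38 mm. Layer 15 is larger (31.38 vs 28.90 mm).

layer 15 (z = 3.75 mm)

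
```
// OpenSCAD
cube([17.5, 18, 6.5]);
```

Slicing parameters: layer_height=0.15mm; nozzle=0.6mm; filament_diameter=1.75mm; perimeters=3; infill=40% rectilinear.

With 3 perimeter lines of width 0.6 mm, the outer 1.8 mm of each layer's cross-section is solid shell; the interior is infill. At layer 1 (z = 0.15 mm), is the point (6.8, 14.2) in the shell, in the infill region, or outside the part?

infill

At z = 0.15 mm: the cube (footprint 17.5×18) is included at this height. Overall, the cross-section is a single solid region. The nearest boundary edge runs (17.50, 18.00)→(0.00, 18.00); distance from the point to it = 3.80 mm. The point is inside the cross-section and 3.80 mm from the nearest boundary — more than the 1.8 mm shell width (3 × 0.6), so it's in the infill interior.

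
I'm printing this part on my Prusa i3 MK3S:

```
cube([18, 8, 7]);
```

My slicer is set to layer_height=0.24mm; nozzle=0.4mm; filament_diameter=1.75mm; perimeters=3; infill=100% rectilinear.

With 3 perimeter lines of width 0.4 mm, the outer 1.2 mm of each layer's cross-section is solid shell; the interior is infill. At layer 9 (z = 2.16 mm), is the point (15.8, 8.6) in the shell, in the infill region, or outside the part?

outside

At z = 2.16 mm: the cube is present — its section is the full 18×8 rectangle. Overall, the cross-section is a single solid region. The nearest boundary edge runs (18.00, 8.00)→(0.00, 8.00); distance from the point to it = 0.60 mm. The point is not inside any of the regions above, so it lies outside the cross-section (0.60 mm from the nearest boundary).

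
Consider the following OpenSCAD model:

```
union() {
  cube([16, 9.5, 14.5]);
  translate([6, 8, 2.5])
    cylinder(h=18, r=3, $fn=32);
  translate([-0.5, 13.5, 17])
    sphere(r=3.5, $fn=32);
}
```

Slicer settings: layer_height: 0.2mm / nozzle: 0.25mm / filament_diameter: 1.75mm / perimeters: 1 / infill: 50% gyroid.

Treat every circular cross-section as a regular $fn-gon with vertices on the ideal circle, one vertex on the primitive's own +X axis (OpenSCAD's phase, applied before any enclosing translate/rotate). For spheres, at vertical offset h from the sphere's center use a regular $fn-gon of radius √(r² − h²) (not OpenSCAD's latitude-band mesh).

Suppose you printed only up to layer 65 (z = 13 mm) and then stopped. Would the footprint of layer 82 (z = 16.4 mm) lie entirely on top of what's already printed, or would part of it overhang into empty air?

Compare the two slices. At z = 13: the cube is present — its section is the full 16×9.5 rectangle (area 152.00 mm²); the r=3 cylinder at (6, 8) contributes a regular 32-gon of circumradius 3 (area = (32/2)·3.000²·sin(360°/32) = 28.09 mm²); the sphere at (-0.5, 13.5) is not intersected at this z (|z−center|=4.000 > r=3.5); Combining (union): the regions partially overlap — summed areas 180.09 mm² minus the doubly-counted overlap 22.62 mm² gives 157.47 mm² — area = 157.47 mm². At z = 16.4: the cube is not intersected at this z (z outside [0, 14.5]); the r=3 cylinder at (6, 8) contributes a regular 32-gon of circumradius 3 (area = (32/2)·3.000²·sin(360°/32) = 28.09 mm²); the r=3.5 sphere at (-0.5, 13.5) contributes a regular 32-gon of circumradius √(3.5²−0.6²) = 3.448 (area = (32/2)·3.448²·sin(360°/32) = 37.11 mm²); Taking the union: the 2 present regions are separate (no shared area or edge), so areas and boundary lengths simply add and each stays a separate island — area = 65.21 mm². Checking containment: at z = 16.4 the cross-section extends beyond the z = 13 cross-section by about 37.11 mm².

part overhangs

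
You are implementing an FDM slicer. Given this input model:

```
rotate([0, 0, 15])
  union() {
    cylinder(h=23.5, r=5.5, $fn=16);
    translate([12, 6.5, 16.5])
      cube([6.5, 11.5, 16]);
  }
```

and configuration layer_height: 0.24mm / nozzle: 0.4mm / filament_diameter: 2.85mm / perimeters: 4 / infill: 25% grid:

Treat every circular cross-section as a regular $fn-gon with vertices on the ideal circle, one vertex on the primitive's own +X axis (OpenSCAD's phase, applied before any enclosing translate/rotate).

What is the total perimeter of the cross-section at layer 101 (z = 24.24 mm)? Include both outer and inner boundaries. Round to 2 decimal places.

36.00 mm

At z = 24.24 mm: the cylinder is absent (z outside [0, 23.5]); the 6.5×11.5 cube at (12, 6.5) contributes its full rectangle (perimeter 36.00 mm); Taking the union: only the 6.5×11.5 cube at (12, 6.5) is present, so the union is just that shape — boundary = 36.00 mm; (whole slice rotated 15° about Z — lengths, areas and connectivity unchanged). Overall, the cross-section is a single solid region. Total boundary length (outer) = 36.00 mm.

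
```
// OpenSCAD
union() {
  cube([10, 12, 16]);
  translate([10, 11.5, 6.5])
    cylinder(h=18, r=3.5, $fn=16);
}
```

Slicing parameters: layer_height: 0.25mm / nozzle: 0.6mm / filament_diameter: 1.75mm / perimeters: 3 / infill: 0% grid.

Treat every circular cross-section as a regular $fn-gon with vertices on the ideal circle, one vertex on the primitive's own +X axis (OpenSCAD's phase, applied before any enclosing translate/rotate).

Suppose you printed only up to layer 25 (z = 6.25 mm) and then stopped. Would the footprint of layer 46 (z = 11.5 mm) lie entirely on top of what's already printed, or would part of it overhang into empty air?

Compare the two slices. At z = 6.25: the cube (footprint 10×12) is included at this height (area 120.00 mm²); the cylinder at (10, 11.5) is absent (z outside [6.5, 24.5]); Merging all regions: only the 10×12 cube is present, so the union is just that shape — area = 120.00 mm². At z = 11.5: the cube is present — its section is the full 10×12 rectangle (area 120.00 mm²); the cylinder at (10, 11.5): section is a regular 16-gon, circumradius r=3.5 (area = (16/2)·3.500²·sin(360°/16) = 37.50 mm²); Combining (union): the regions partially overlap — summed areas 157.50 mm² minus the doubly-counted overlap 11.10 mm² gives 146.40 mm² — area = 146.40 mm². Checking containment: at z = 11.5 the cross-section extends beyond the z = 6.25 cross-section by about 26.40 mm².

part overhangs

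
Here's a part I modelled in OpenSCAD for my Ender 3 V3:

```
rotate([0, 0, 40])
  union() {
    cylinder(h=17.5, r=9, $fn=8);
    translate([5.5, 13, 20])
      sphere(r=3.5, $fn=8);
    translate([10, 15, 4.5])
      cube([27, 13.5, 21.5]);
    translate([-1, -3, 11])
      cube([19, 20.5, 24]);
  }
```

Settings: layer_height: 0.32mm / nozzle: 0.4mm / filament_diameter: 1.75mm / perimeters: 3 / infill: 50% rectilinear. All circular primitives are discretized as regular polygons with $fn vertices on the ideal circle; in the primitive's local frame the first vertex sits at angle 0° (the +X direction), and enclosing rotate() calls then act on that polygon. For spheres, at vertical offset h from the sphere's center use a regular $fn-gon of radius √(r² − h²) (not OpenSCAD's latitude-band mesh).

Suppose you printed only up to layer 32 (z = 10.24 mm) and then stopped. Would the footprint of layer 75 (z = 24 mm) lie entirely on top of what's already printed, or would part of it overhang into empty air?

Compare the two slices. At z = 10.24: the cylinder: section is a regular 8-gon, circumradius r=9 (area = (8/2)·9.000²·sin(360°/8) = 229.10 mm²); the sphere at (5.5, 13) is not intersected at this z (|z−center|=9.760 > r=3.5); the 27×13.5 cube at (10, 15) contributes its full rectangle (area 364.50 mm²); the cube at (-1, -3) is absent (z outside [11, 35]); Merging all regions: the 2 present regions are separate (no shared area or edge), so areas and boundary lengths simply add and each stays a separate island — area = 593.60 mm²; (rotated 40° about Z; rotation is an isometry so areas/perimeters/island counts are preserved). At z = 24: the cylinder is absent (z outside [0, 17.5]); the sphere at (5.5, 13) is absent (|z−center|=4.000 > r=3.5); the cube at (10, 15) is present — its section is the full 27×13.5 rectangle (area 364.50 mm²); the cube at (-1, -3) (footprint 19×20.5) is included at this height (area 389.50 mm²); Merging all regions: the regions partially overlap — summed areas 754.00 mm² minus the doubly-counted overlap 20.00 mm² gives 734.00 mm² — area = 734.00 mm²; (rotated 40° about Z; rotation is an isometry so areas/perimeters/island counts are preserved). Checking containment: at z = 24 the cross-section extends beyond the z = 10.24 cross-section by about 275.30 mm².

part overhangs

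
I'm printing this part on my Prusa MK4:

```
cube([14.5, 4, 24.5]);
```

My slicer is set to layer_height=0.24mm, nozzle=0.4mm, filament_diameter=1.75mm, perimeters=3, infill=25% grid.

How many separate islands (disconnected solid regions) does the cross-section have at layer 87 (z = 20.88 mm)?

At z = 20.88 mm: the cube (footprint 14.5×4) is included at this height. Overall, the cross-section is a single solid region. Island count = 1.

1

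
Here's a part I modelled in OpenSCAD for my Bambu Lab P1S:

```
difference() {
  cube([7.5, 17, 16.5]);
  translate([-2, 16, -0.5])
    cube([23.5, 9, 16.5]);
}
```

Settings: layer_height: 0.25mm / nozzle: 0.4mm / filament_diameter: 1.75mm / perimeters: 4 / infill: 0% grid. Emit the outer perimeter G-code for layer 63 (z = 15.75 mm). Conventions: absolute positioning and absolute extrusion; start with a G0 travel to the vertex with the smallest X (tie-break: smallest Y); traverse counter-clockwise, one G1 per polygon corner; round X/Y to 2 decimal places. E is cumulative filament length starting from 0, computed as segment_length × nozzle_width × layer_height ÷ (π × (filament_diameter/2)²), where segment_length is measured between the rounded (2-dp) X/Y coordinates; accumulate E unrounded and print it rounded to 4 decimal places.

G0 X0.00 Y0.00 Z15.75
G1 X7.50 Y0.00 E0.3118
G1 X7.50 Y16.00 E0.9770
G1 X0.00 Y16.00 E1.2888
G1 X0.00 Y0.00 E1.9540

At z = 15.75 mm: the cube (footprint 7.5×17) is included at this height; the 23.5×9 cube at (-2, 16) contributes its full rectangle; After the difference (first − rest): starting from the 7.5×17 cube, the 23.5×9 cube at (-2, 16) partially overlaps it — only the 7.50 mm² overlap (of its 211.50 mm²) is removed, clipping the outline — 1 connected region. The outline is a single polygon with 4 vertices. Extrusion per mm of travel: 0.4 × 0.25 / (π × 0.875²) = 0.041575. Accumulating E over each segment gives final E = 1.9540.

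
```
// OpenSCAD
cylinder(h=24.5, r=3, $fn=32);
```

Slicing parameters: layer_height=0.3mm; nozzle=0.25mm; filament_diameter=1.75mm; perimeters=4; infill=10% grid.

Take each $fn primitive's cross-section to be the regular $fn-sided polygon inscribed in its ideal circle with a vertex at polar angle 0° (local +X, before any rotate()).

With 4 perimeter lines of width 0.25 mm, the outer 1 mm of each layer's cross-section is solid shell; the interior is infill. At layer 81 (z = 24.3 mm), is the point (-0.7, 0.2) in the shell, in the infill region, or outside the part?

At z = 24.3 mm: the r=3 cylinder gives a regular 32-gon of circumradius 3 (constant along its height). Overall, the cross-section is a single solid region. The nearest boundary edge runs (-2.77, 1.15)→(-2.94, 0.59); distance from the point to it = 2.26 mm. The point is inside the cross-section and 2.26 mm from the nearest boundary — more than the 1 mm shell width (4 × 0.25), so it's in the infill interior.

infill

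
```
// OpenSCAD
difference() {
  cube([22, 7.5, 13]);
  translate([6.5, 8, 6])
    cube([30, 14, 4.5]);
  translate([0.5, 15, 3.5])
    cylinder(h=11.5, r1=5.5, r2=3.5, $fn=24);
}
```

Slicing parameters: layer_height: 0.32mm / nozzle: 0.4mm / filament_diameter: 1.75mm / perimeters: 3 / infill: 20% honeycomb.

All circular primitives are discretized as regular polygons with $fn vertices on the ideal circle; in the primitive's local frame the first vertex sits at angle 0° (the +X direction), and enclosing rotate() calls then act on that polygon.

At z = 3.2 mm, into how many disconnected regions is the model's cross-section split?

At z = 3.2 mm: the cube is present — its section is the full 22×7.5 rectangle; the cube at (6.5, 8) is not intersected at this z (z outside [6, 10.5]); the cone at (0.5, 15) does not reach this height (z outside [3.5, 15]); After the difference (first − rest): none of the subtracted shapes is present at this height, so the 22×7.5 cube is unchanged — 1 connected region. The result has 1 disconnected region.

1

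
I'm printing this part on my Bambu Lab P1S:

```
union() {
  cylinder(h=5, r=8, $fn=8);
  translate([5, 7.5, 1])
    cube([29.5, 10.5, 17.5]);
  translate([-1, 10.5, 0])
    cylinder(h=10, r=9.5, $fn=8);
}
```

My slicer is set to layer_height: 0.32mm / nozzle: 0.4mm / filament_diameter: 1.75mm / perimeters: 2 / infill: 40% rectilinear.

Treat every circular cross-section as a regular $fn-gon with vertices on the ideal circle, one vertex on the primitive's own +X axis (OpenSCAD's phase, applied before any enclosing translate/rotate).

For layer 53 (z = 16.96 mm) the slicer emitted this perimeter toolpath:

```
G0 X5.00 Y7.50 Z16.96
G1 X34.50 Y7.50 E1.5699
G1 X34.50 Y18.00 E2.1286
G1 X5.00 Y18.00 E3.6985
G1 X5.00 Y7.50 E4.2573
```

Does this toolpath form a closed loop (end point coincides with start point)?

yes

Start point (G0): (5.00, 7.50). End point (last G1): the path returns to the start — closed.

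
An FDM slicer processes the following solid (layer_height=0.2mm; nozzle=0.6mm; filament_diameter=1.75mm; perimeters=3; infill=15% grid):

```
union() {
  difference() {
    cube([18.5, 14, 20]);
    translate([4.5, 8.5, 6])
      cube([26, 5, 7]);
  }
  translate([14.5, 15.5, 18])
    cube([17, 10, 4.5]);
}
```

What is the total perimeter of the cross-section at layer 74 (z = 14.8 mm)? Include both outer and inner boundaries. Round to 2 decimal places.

At z = 14.8 mm: the cube is present — its section is the full 18.5×14 rectangle (perimeter 65.00 mm); the cube at (4.5, 8.5) is not intersected at this z (z outside [6, 13]); Subtracting the remaining from the first: none of the subtracted shapes is present at this height, so the 18.5×14 cube is unchanged — boundary = 65.00 mm; the cube at (14.5, 15.5) is not intersected at this z (z outside [18, 22.5]); Taking the union: only the result so far is present, so the union is just that shape — boundary = 65.00 mm. Overall, the cross-section is a single solid region. Total boundary length (outer) = 65.00 mm.

65.00 mm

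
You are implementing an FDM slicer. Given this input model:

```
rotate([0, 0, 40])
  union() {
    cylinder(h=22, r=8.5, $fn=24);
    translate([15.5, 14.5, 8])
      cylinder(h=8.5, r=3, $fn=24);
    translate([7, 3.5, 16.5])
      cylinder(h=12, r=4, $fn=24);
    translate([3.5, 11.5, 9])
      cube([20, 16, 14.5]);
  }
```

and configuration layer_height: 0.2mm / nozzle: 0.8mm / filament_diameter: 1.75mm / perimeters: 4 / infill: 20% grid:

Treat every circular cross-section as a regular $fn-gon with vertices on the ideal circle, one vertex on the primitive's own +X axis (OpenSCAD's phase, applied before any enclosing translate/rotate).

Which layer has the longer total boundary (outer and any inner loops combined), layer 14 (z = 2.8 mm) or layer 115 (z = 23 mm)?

Layer 14 (z = 2.8): the cylinder: section is a regular 24-gon, circumradius r=8.5 (perimeter = 2·24·8.500·sin(180°/24) = 53.25 mm); the cylinder at (15.5, 14.5) does not reach this height (z outside [8, 16.5]); the cylinder at (7, 3.5) is absent (z outside [16.5, 28.5]); the cube at (3.5, 11.5) is not intersected at this z (z outside [9, 23.5]); Taking the union: only the r=8.5 cylinder is present, so the union is just that shape — boundary = 53.25 mm; (whole slice rotated 40° about Z — lengths, areas and connectivity unchanged). So its perimeter = 53.25 mm. Layer 115 (z = 23): the cylinder is absent (z outside [0, 22]); the cylinder at (15.5, 14.5) does not reach this height (z outside [8, 16.5]); the cylinder at (7, 3.5): section is a regular 24-gon, circumradius r=4 (perimeter = 2·24·4.000·sin(180°/24) = 25.06 mm); the cube at (3.5, 11.5) is present — its section is the full 20×16 rectangle (perimeter 72.00 mm); Taking the union: the 2 present regions are separate (no shared area or edge), so areas and boundary lengths simply add and each stays a separate island — boundary = 97.06 mm; (rotated 40° about Z; rotation is an isometry so areas/perimeters/island counts are preserved). So its perimeter = 97.06 mm. Layer 115 is larger (97.06 vs 53.25 mm).

layer 115 (z = 23 mm)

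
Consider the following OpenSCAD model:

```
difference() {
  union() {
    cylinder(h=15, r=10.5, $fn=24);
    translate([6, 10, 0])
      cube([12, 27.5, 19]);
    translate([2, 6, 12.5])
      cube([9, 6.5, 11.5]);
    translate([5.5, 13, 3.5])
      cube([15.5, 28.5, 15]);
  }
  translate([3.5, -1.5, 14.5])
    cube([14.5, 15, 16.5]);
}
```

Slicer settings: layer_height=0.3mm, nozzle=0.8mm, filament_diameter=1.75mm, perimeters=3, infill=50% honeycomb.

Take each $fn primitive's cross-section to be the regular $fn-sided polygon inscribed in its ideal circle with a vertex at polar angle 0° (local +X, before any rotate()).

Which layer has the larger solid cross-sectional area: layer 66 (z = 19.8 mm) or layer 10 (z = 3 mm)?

Layer 66 (z = 19.8): the cylinder is absent (z outside [0, 15]); the cube at (6, 10) is absent (z outside [0, 19]); the cube at (2, 6) (footprint 9×6.5) is included at this height (area 58.50 mm²); the cube at (5.5, 13) is absent (z outside [3.5, 18.5]); Merging all regions: only the 9×6.5 cube at (2, 6) is present, so the union is just that shape — area = 58.50 mm²; the cube at (3.5, -1.5) is present — its section is the full 14.5×15 rectangle (area 217.50 mm²); Subtracting the remaining from the first: starting from the result so far (58.50 mm²), the 14.5×15 cube at (3.5, -1.5) partially overlaps it — only the 48.75 mm² overlap (of its 217.50 mm²) is removed, clipping the outline — area = 9.75 mm². So its area = 9.75 mm². Layer 10 (z = 3): the r=10.5 cylinder contributes a regular 24-gon of circumradius 10.5 (area = (24/2)·10.500²·sin(360°/24) = 342.42 mm²); the 12×27.5 cube at (6, 10) contributes its full rectangle (area 330.00 mm²); the cube at (2, 6) is absent (z outside [12.5, 24]); the cube at (5.5, 13) does not reach this height (z outside [3.5, 18.5]); Taking the union: the 2 present regions are separate (no shared area or edge), so areas and boundary lengths simply add and each stays a separate island — area = 672.42 mm²; the cube at (3.5, -1.5) is absent (z outside [14.5, 31]); Subtracting the remaining from the first: none of the subtracted shapes is present at this height, so that combined region is unchanged — area = 672.42 mm². So its area = 672.42 mm². Layer 10 is larger (672.42 vs 9.75 mm²).

layer 10 (z = 3 mm)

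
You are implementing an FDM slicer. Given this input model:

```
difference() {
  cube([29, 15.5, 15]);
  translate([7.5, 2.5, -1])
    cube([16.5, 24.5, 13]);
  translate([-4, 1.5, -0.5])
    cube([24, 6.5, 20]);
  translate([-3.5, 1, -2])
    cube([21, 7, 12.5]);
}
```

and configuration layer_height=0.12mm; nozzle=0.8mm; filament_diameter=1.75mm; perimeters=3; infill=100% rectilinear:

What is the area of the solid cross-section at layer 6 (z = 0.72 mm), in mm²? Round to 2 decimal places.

At z = 0.72 mm: the cube (footprint 29×15.5) is included at this height (area 449.50 mm²); the cube at (7.5, 2.5) (footprint 16.5×24.5) is included at this height (area 404.25 mm²); the cube at (-4, 1.5) (footprint 24×6.5) is included at this height (area 156.00 mm²); the 21×7 cube at (-3.5, 1) contributes its full rectangle (area 147.00 mm²); Subtracting the remaining from the first: starting from the 29×15.5 cube (449.50 mm²), the 16.5×24.5 cube at (7.5, 2.5) partially overlaps it — only the 214.50 mm² overlap (of its 404.25 mm²) is removed, clipping the outline; the 24×6.5 cube at (-4, 1.5) partially overlaps it — only the 61.25 mm² overlap (of its 156.00 mm²) is removed, clipping the outline; the 21×7 cube at (-3.5, 1) partially overlaps it — only the 8.75 mm² overlap (of its 147.00 mm²) is removed, clipping the outline — area = 165.00 mm². Overall, the cross-section has 2 separate islands. Net area = 165.00 mm².

165.00 mm²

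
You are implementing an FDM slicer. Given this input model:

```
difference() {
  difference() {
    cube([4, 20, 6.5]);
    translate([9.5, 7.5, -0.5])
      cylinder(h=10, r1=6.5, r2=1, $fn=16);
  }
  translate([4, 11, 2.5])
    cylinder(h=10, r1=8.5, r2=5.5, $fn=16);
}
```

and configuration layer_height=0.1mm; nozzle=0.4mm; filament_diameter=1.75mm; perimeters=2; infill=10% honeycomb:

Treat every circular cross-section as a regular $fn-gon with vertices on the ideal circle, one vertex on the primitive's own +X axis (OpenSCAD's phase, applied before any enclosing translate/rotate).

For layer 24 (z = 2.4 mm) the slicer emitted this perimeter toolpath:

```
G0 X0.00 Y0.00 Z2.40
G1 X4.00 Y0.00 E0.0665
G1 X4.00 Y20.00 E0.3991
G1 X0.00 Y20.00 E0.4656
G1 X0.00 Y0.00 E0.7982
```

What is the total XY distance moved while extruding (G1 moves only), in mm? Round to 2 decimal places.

48.00 mm

Sum the Euclidean lengths of each G1 segment: total = 48.00 mm.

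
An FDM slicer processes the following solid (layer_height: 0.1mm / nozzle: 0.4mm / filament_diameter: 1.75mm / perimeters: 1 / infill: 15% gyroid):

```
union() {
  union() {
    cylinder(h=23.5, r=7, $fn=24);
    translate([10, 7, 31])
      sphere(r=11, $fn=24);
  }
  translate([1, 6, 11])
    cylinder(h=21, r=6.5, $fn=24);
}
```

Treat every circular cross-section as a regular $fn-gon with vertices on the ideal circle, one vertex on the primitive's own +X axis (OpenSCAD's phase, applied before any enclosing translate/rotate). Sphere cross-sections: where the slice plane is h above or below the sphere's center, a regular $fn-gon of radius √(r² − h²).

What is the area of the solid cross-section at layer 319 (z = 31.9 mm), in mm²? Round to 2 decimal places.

423.82 mm²

At z = 31.9 mm: the cylinder does not reach this height (z outside [0, 23.5]); the sphere at (10, 7): section is a regular 24-gon, circumradius = √(r²−h²) = √(11²−0.9²) = 10.963 (area = (24/2)·10.963²·sin(360°/24) = 373.29 mm²); Taking the union: only the r=11 sphere at (10, 7) is present, so the union is just that shape — area = 373.29 mm²; the r=6.5 cylinder at (1, 6) contributes a regular 24-gon of circumradius 6.5 (area = (24/2)·6.500²·sin(360°/24) = 131.22 mm²); Merging all regions: the regions partially overlap — summed areas 504.51 mm² minus the doubly-counted overlap 80.70 mm² gives 423.82 mm² — area = 423.82 mm². Overall, the cross-section is a single solid region. Net area = 423.82 mm².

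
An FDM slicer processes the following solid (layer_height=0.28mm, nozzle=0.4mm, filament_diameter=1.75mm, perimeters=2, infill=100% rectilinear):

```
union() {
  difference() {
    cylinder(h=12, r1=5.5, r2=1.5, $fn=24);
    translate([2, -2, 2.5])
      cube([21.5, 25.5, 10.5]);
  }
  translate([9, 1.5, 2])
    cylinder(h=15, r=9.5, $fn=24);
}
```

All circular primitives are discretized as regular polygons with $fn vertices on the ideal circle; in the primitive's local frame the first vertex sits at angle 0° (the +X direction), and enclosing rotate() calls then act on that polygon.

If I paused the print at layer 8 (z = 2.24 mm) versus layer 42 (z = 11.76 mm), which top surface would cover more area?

Layer 8 (z = 2.24): the cone (r1=5.5→r2=1.5) has section circumradius 4.753 here — a regular 24-gon (area = (24/2)·4.753²·sin(360°/24) = 70.17 mm²); the cube at (2, -2) is not intersected at this z (z outside [2.5, 13]); After the difference (first − rest): none of the subtracted shapes is present at this height, so the cone is unchanged — area = 70.17 mm²; the r=9.5 cylinder at (9, 1.5) gives a regular 24-gon of circumradius 9.5 (constant along its height) (area = (24/2)·9.500²·sin(360°/24) = 280.30 mm²); Combining (union): the regions partially overlap — summed areas 350.47 mm² minus the doubly-counted overlap 34.30 mm² gives 316.17 mm² — area = 316.17 mm². So its area = 316.17 mm². Layer 42 (z = 11.76): the cone contributes a regular 24-gon of circumradius 1.580 (interpolated between r1=5.5 and r2=1.5 at t=0.980) (area = (24/2)·1.580²·sin(360°/24) = 7.75 mm²); the cube at (2, -2) (footprint 21.5×25.5) is included at this height (area 548.25 mm²); Subtracting the remaining from the first: starting from the cone (7.75 mm²), the 21.5×25.5 cube at (2, -2) misses the remaining region (no effect) — area = 7.75 mm²; the r=9.5 cylinder at (9, 1.5) gives a regular 24-gon of circumradius 9.5 (constant along its height) (area = (24/2)·9.500²·sin(360°/24) = 280.30 mm²); Merging all regions: the regions partially overlap — summed areas 288.05 mm² minus the doubly-counted overlap 4.76 mm² gives 283.29 mm² — area = 283.29 mm². So its area = 283.29 mm². Layer 8 is larger (316.17 vs 283.29 mm²).

layer 8 (z = 2.24 mm)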